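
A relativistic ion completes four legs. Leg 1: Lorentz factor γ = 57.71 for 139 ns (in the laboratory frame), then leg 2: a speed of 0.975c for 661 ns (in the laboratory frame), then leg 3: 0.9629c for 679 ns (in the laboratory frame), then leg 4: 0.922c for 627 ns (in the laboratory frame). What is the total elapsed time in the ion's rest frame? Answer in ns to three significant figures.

τ = 575 ns

Leg 1: γ = 57.71; τ_1 = 139/57.71 = 2.409 ns.
Leg 2: γ = 1/√(1 − 0.975²) = 1/√0.04938 = 4.500; τ_2 = 661/4.500 = 146.9 ns.
Leg 3: γ = 1/√(1 − 0.9629²) = 1/√0.07282 = 3.706; τ_3 = 679/3.706 = 183.2 ns.
Leg 4: γ = 1/√(1 − 0.922²) = 1/√0.1499 = 2.583; τ_4 = 627/2.583 = 242.8 ns.
Total: 2.409 + 146.9 + 183.2 + 242.8 ns.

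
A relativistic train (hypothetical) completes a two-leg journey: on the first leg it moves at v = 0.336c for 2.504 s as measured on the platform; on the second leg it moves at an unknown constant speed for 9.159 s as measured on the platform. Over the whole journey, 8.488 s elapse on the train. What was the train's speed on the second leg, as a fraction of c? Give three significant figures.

Leg 1: γ = 1/√(1 − 0.336²) = 1/√0.8871 = 1.062; τ_1 = 2.504/1.062 = 2.358 s.
Leg 2: speed unknown; τ_2 = 9.159/γ_2.
Total proper time: 2.358 + τ_2 = 8.488, so τ_2 = 8.488 − 2.358 = 6.130 s.
γ_2 = 9.159/6.130 = 1.494; β = √(1 − 1/γ²) = √0.5521.

β = 0.743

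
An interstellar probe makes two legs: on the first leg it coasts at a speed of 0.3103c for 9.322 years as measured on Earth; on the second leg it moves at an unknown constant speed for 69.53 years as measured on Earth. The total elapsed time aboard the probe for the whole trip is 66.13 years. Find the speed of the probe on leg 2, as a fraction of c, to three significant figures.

β = 0.567

Leg 1: γ = 1/√(1 − 0.3103²) = 1/√0.9037 = 1.052; τ_1 = 9.322/1.052 = 8.862 years.
Leg 2: speed unknown; τ_2 = 69.53/γ_2.
Total proper time: 8.862 + τ_2 = 66.13, so τ_2 = 66.13 − 8.862 = 57.27 years.
γ_2 = 69.53/57.27 = 1.214; β = √(1 − 1/γ²) = √0.3216.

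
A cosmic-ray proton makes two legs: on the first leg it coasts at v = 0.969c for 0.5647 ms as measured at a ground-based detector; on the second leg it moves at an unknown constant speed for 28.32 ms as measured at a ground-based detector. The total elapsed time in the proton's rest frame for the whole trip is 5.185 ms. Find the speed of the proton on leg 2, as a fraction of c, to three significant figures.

β = 0.984

Leg 1: γ = 1/√(1 − 0.969²) = 1/√0.06104 = 4.048; τ_1 = 0.5647/4.048 = 0.1395 ms.
Leg 2: speed unknown; τ_2 = 28.32/γ_2.
Total proper time: 0.1395 + τ_2 = 5.185, so τ_2 = 5.185 − 0.1395 = 5.045 ms.
γ_2 = 28.32/5.045 = 5.613; β = √(1 − 1/γ²) = √0.9683.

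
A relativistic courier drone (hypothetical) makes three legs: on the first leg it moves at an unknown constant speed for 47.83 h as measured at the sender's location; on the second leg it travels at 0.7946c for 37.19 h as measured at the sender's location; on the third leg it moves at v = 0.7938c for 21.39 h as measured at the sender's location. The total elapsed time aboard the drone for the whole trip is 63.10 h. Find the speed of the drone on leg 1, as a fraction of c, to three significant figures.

β = 0.818

Leg 1: speed unknown; τ_1 = 47.83/γ_1.
Leg 2: γ = 1/√(1 − 0.7946²) = 1/√0.3686 = 1.647; τ_2 = 37.19/1.647 = 22.58 h.
Leg 3: γ = 1/√(1 − 0.7938²) = 1/√0.3699 = 1.644; τ_3 = 21.39/1.644 = 13.01 h.
Total proper time: τ_1 + 22.58 + 13.01 = 63.10, so τ_1 = 63.10 − 35.59 = 27.51 h.
γ_1 = 47.83/27.51 = 1.739; β = √(1 − 1/γ²) = √0.6691.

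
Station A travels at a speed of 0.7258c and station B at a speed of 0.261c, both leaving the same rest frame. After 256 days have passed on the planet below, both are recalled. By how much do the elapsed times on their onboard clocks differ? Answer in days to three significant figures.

|τ_A − τ_B| = 71.0 days

A: γ = 1/√(1 − 0.7258²) = 1/√0.4732 = 1.454; τ_A = 256/1.454 = 176.1 days.
B: γ = 1/√(1 − 0.261²) = 1/√0.9319 = 1.036; τ_B = 256/1.036 = 247.1 days.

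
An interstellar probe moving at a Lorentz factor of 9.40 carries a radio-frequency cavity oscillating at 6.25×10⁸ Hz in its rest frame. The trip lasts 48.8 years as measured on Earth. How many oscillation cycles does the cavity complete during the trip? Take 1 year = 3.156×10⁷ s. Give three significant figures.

γ = 9.40
The oscillator's own cycle count is N = f × τ where τ is the proper time aboard the probe. τ = Δt/γ = 48.8/9.400 = 5.191 years = 1.638×10⁸ s.
N = 6.25×10⁸ × 1.638×10⁸ = 1.024×10¹⁷.

N = 1.02×10¹⁷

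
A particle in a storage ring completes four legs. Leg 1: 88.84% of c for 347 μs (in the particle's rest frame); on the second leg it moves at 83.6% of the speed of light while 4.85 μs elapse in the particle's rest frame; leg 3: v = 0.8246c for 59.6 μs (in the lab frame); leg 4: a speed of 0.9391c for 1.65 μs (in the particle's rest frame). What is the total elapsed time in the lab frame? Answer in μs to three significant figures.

Δt = 829 μs

Leg 1: β = 0.8884; γ = 1/√(1 − 0.8884²) = 1/√0.2107 = 2.178; Δt_1 = 2.178 × 347 = 755.9 μs.
Leg 2: β = 0.836; γ = 1/√(1 − 0.836²) = 1/√0.3011 = 1.822; Δt_2 = 1.822 × 4.85 = 8.839 μs.
Leg 3: 59.6 μs is already measured in the lab frame.
Leg 4: γ = 1/√(1 − 0.9391²) = 1/√0.1181 = 2.910; Δt_4 = 2.910 × 1.65 = 4.801 μs.
Total: 755.9 + 8.839 + 59.60 + 4.801 μs.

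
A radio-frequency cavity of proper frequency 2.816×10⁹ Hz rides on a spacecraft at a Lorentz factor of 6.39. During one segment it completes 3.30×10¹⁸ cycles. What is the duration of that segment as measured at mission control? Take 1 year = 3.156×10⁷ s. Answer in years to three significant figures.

γ = 6.39
Proper time for N cycles: τ = N/f = 3.30×10¹⁸/(2.816×10⁹) = 1.172×10⁹ s = 37.13 years.
Lab-frame duration Δt = γτ = 6.390 × 37.13 = 237.3 years.

Δt = 237 years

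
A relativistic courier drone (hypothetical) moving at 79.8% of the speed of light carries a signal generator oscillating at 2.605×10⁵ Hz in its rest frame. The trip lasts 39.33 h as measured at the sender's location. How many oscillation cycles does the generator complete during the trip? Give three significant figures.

β = 0.798; γ = 1/√(1 − 0.798²) = 1/√0.3632 = 1.659
The oscillator's own cycle count is N = f × τ where τ is the proper time aboard the drone. τ = Δt/γ = 39.33/1.659 = 23.70 h = 8.533×10⁴ s.
N = 2.605×10⁵ × 8.533×10⁴ = 2.223×10¹⁰.

N = 2.22×10¹⁰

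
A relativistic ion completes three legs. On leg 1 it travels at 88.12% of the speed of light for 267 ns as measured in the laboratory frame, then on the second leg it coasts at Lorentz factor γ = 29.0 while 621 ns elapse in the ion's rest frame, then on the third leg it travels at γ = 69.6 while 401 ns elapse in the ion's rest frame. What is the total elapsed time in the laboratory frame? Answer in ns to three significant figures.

Leg 1: 267 ns is already measured in the laboratory frame.
Leg 2: γ = 29.0; Δt_2 = 29.00 × 621 = 1.801×10⁴ ns.
Leg 3: γ = 69.6; Δt_3 = 69.60 × 401 = 2.791×10⁴ ns.
Total: 267.0 + 1.801×10⁴ + 2.791×10⁴ ns.

Δt = 4.62×10⁴ ns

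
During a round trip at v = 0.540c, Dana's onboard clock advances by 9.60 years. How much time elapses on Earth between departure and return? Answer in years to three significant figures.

γ = 1/√(1 − 0.540²) = 1/√0.7084 = 1.188
Earth-frame duration is the dilated interval: Δt = γτ = 1.188 × 9.60 years.

Δt = 11.4 years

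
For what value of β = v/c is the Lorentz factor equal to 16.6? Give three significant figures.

β = 0.998

β = √(1 − 1/γ²) = √(1 − 1/16.6²) = √(1 − 0.003629) = √0.9964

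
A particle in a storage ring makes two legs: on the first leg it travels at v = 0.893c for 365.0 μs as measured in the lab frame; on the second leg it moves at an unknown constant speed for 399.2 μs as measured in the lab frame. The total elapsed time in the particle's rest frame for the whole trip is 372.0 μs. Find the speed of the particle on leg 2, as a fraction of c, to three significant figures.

Leg 1: γ = 1/√(1 − 0.893²) = 1/√0.2026 = 2.222; τ_1 = 365.0/2.222 = 164.3 μs.
Leg 2: speed unknown; τ_2 = 399.2/γ_2.
Total proper time: 164.3 + τ_2 = 372.0, so τ_2 = 372.0 − 164.3 = 207.7 μs.
γ_2 = 399.2/207.7 = 1.922; β = √(1 − 1/γ²) = √0.7292.

β = 0.854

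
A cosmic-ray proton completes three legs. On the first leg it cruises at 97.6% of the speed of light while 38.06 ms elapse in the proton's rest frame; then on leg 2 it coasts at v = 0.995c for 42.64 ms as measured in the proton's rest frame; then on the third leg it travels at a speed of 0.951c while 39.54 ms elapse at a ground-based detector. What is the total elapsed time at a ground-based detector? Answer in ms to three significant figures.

Δt = 641 ms

Leg 1: β = 0.976; γ = 1/√(1 − 0.976²) = 1/√0.04742 = 4.592; Δt_1 = 4.592 × 38.06 = 174.8 ms.
Leg 2: γ = 1/√(1 − 0.995²) = 1/√0.009975 = 10.01; Δt_2 = 10.01 × 42.64 = 426.9 ms.
Leg 3: 39.54 ms is already measured at a ground-based detector.
Total: 174.8 + 426.9 + 39.54 ms.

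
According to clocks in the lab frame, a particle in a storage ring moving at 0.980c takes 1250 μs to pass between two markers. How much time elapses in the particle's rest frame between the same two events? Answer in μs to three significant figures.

γ = 1/√(1 − 0.980²) = 1/√0.03960 = 5.025
The interval measured in the lab frame is the dilated one; the clock in the particle's rest frame measures the proper time τ = Δt/γ = 1250/5.025 μs.

τ = 249 μs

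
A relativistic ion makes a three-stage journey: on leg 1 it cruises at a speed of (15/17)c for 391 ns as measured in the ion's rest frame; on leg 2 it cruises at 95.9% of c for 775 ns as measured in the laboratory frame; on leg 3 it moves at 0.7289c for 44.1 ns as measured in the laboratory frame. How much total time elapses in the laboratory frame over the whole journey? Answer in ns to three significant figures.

Leg 1: γ = 1/√(1 − (15/17)²) = 17/8 = 2.125; Δt_1 = 2.125 × 391 = 830.9 ns.
Leg 2: 775 ns is already measured in the laboratory frame.
Leg 3: 44.1 ns is already measured in the laboratory frame.
Total: 830.9 + 775.0 + 44.10 ns.

Δt = 1650 ns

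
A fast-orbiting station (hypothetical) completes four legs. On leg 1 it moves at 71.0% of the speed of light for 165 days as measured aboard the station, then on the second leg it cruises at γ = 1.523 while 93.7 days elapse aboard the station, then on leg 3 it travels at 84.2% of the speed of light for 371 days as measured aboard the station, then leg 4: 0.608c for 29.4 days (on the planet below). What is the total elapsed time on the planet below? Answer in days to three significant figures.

Δt = 1090 days

Leg 1: β = 0.710; γ = 1/√(1 − 0.710²) = 1/√0.4959 = 1.420; Δt_1 = 1.420 × 165 = 234.3 days.
Leg 2: γ = 1.523; Δt_2 = 1.523 × 93.7 = 142.7 days.
Leg 3: β = 0.842; γ = 1/√(1 − 0.842²) = 1/√0.2910 = 1.854; Δt_3 = 1.854 × 371 = 687.7 days.
Leg 4: 29.4 days is already measured on the planet below.
Total: 234.3 + 142.7 + 687.7 + 29.40 days.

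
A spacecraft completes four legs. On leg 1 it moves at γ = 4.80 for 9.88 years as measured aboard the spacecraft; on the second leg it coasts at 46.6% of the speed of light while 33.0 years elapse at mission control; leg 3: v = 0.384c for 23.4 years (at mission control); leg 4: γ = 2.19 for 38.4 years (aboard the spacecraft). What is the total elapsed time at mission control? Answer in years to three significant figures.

Δt = 188 years

Leg 1: γ = 4.80; Δt_1 = 4.800 × 9.88 = 47.42 years.
Leg 2: 33.0 years is already measured at mission control.
Leg 3: 23.4 years is already measured at mission control.
Leg 4: γ = 2.19; Δt_4 = 2.190 × 38.4 = 84.10 years.
Total: 47.42 + 33.00 + 23.40 + 84.10 years.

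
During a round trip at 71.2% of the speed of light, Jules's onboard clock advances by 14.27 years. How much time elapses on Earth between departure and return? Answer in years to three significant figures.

β = 0.712; γ = 1/√(1 − 0.712²) = 1/√0.4931 = 1.424
Earth-frame duration is the dilated interval: Δt = γτ = 1.424 × 14.27 years.

Δt = 20.3 years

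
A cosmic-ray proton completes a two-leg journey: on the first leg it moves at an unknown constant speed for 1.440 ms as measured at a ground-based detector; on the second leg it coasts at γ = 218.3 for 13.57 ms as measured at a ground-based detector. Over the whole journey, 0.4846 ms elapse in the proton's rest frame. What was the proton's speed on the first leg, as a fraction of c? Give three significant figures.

Leg 1: speed unknown; τ_1 = 1.440/γ_1.
Leg 2: γ = 218.3; τ_2 = 13.57/218.3 = 0.06216 ms.
Total proper time: τ_1 + 0.06216 = 0.4846, so τ_1 = 0.4846 − 0.06216 = 0.4224 ms.
γ_1 = 1.440/0.4224 = 3.409; β = √(1 − 1/γ²) = √0.9139.

β = 0.956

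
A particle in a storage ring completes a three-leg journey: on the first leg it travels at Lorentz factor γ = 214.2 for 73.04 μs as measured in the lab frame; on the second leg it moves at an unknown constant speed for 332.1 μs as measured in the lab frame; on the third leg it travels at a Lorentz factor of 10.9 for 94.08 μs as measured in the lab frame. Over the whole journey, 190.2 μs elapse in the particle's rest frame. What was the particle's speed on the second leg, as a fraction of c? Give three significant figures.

β = 0.838

Leg 1: γ = 214.2; τ_1 = 73.04/214.2 = 0.3410 μs.
Leg 2: speed unknown; τ_2 = 332.1/γ_2.
Leg 3: γ = 10.9; τ_3 = 94.08/10.90 = 8.631 μs.
Total proper time: 0.3410 + τ_2 + 8.631 = 190.2, so τ_2 = 190.2 − 8.972 = 181.2 μs.
γ_2 = 332.1/181.2 = 1.833; β = √(1 − 1/γ²) = √0.7022.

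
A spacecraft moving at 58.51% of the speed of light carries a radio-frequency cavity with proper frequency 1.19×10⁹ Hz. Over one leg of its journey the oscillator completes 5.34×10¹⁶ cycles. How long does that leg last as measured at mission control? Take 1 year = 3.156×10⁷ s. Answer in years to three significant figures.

Δt = 1.75 years

β = 0.5851; γ = 1/√(1 − 0.5851²) = 1/√0.6577 = 1.233
Proper time for N cycles: τ = N/f = 5.34×10¹⁶/(1.19×10⁹) = 4.487×10⁷ s = 1.422 years.
Lab-frame duration Δt = γτ = 1.233 × 1.422 = 1.753 years.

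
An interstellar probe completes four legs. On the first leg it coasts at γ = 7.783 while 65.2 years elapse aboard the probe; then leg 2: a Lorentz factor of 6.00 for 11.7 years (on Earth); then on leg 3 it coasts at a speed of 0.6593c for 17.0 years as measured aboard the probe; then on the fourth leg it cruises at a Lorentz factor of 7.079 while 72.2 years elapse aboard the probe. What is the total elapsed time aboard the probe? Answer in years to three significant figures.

τ = 156 years

Leg 1: 65.2 years is already measured aboard the probe.
Leg 2: γ = 6.00; τ_2 = 11.7/6.000 = 1.950 years.
Leg 3: 17.0 years is already measured aboard the probe.
Leg 4: 72.2 years is already measured aboard the probe.
Total: 65.20 + 1.950 + 17.00 + 72.20 years.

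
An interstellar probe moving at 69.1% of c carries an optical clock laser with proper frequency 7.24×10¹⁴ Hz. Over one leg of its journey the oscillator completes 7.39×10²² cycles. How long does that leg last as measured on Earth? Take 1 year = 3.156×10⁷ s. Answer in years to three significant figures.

Δt = 4.47 years

β = 0.691; γ = 1/√(1 − 0.691²) = 1/√0.5225 = 1.383
Proper time for N cycles: τ = N/f = 7.39×10²²/(7.24×10¹⁴) = 1.021×10⁸ s = 3.234 years.
Lab-frame duration Δt = γτ = 1.383 × 3.234 = 4.474 years.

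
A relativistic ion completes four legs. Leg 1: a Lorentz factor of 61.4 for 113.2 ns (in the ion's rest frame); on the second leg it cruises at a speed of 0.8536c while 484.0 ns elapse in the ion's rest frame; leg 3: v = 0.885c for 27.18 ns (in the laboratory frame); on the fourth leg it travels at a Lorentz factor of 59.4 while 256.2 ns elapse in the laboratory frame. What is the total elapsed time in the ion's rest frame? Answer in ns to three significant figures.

Leg 1: 113.2 ns is already measured in the ion's rest frame.
Leg 2: 484.0 ns is already measured in the ion's rest frame.
Leg 3: γ = 1/√(1 − 0.885²) = 1/√0.2168 = 2.148; τ_3 = 27.18/2.148 = 12.65 ns.
Leg 4: γ = 59.4; τ_4 = 256.2/59.40 = 4.313 ns.
Total: 113.2 + 484.0 + 12.65 + 4.313 ns.

τ = 614 ns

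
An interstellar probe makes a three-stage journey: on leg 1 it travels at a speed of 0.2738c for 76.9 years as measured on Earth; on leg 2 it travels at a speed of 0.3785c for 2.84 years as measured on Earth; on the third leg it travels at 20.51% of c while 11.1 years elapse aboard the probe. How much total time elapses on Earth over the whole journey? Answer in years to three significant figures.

Δt = 91.1 years

Leg 1: 76.9 years is already measured on Earth.
Leg 2: 2.84 years is already measured on Earth.
Leg 3: β = 0.2051; γ = 1/√(1 − 0.2051²) = 1/√0.9579 = 1.022; Δt_3 = 1.022 × 11.1 = 11.34 years.
Total: 76.90 + 2.840 + 11.34 years.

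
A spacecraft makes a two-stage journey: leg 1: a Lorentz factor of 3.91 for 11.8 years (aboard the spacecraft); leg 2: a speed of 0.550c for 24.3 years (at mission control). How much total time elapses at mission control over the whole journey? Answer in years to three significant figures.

Leg 1: γ = 3.91; Δt_1 = 3.910 × 11.8 = 46.14 years.
Leg 2: 24.3 years is already measured at mission control.
Total: 46.14 + 24.30 years.

Δt = 70.4 years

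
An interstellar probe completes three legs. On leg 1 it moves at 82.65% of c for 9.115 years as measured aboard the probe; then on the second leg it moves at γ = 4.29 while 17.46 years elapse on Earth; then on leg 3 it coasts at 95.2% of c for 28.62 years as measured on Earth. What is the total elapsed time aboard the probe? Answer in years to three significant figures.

Leg 1: 9.115 years is already measured aboard the probe.
Leg 2: γ = 4.29; τ_2 = 17.46/4.290 = 4.070 years.
Leg 3: β = 0.952; γ = 1/√(1 − 0.952²) = 1/√0.09370 = 3.267; τ_3 = 28.62/3.267 = 8.761 years.
Total: 9.115 + 4.070 + 8.761 years.

τ = 21.9 years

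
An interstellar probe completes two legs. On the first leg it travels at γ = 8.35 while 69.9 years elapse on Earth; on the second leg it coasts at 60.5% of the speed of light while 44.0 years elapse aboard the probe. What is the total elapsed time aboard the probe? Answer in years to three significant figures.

Leg 1: γ = 8.35; τ_1 = 69.9/8.350 = 8.371 years.
Leg 2: 44.0 years is already measured aboard the probe.
Total: 8.371 + 44.00 years.

τ = 52.4 years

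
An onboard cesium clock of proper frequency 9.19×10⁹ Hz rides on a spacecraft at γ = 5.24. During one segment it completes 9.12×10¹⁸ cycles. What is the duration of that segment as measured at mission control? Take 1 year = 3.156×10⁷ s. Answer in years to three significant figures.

Δt = 165 years

γ = 5.24
Proper time for N cycles: τ = N/f = 9.12×10¹⁸/(9.19×10⁹) = 9.924×10⁸ s = 31.44 years.
Lab-frame duration Δt = γτ = 5.240 × 31.44 = 164.8 years.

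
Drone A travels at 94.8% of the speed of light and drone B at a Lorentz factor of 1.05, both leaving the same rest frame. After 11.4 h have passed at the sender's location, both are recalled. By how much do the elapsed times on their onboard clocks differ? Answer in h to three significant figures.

|τ_A − τ_B| = 7.23 h

A: β = 0.948; γ = 1/√(1 − 0.948²) = 1/√0.1013 = 3.142; τ_A = 11.4/3.142 = 3.628 h.
B: γ = 1.05; τ_B = 11.4/1.050 = 10.86 h.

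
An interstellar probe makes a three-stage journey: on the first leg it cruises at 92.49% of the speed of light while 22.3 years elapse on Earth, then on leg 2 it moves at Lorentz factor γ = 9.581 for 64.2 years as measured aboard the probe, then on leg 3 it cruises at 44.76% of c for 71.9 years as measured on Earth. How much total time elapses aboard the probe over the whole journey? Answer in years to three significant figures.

τ = 137 years

Leg 1: β = 0.9249; γ = 1/√(1 − 0.9249²) = 1/√0.1446 = 2.630; τ_1 = 22.3/2.630 = 8.479 years.
Leg 2: 64.2 years is already measured aboard the probe.
Leg 3: β = 0.4476; γ = 1/√(1 − 0.4476²) = 1/√0.7997 = 1.118; τ_3 = 71.9/1.118 = 64.30 years.
Total: 8.479 + 64.20 + 64.30 years.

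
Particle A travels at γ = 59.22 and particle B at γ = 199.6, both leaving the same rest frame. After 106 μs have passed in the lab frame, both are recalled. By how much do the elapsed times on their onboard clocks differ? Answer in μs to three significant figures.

A: γ = 59.22; τ_A = 106/59.22 = 1.790 μs.
B: γ = 199.6; τ_B = 106/199.6 = 0.5311 μs.

|τ_A − τ_B| = 1.26 μs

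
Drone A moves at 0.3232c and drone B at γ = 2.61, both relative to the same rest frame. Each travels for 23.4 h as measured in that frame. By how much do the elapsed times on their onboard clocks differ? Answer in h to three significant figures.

A: γ = 1/√(1 − 0.3232²) = 1/√0.8955 = 1.057; τ_A = 23.4/1.057 = 22.14 h.
B: γ = 2.61; τ_B = 23.4/2.610 = 8.966 h.

|τ_A − τ_B| = 13.2 h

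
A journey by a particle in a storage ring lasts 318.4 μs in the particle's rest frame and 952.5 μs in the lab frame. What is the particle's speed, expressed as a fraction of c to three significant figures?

The proper time is measured in the particle's rest frame (both events occur at the particle's location); Δt is measured in the lab frame. γ = Δt/τ = 952.5/318.4 = 2.992.
β = √(1 − 1/γ²) = √(1 − 0.1117) = √0.8883

β = 0.942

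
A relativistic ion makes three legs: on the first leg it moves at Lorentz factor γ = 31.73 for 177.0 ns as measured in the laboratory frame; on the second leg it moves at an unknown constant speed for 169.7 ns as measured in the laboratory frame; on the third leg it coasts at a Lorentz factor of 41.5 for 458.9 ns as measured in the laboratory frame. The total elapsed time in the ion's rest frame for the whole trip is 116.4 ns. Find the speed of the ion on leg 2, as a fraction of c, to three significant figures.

β = 0.809

Leg 1: γ = 31.73; τ_1 = 177.0/31.73 = 5.578 ns.
Leg 2: speed unknown; τ_2 = 169.7/γ_2.
Leg 3: γ = 41.5; τ_3 = 458.9/41.50 = 11.06 ns.
Total proper time: 5.578 + τ_2 + 11.06 = 116.4, so τ_2 = 116.4 − 16.64 = 99.76 ns.
γ_2 = 169.7/99.76 = 1.701; β = √(1 − 1/γ²) = √0.6544.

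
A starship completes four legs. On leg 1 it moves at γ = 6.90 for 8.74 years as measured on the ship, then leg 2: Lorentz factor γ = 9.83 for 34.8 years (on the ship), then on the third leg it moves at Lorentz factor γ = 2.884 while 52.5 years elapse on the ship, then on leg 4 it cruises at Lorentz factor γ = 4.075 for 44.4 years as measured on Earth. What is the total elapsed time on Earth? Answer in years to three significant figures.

Leg 1: γ = 6.90; Δt_1 = 6.900 × 8.74 = 60.31 years.
Leg 2: γ = 9.83; Δt_2 = 9.830 × 34.8 = 342.1 years.
Leg 3: γ = 2.884; Δt_3 = 2.884 × 52.5 = 151.4 years.
Leg 4: 44.4 years is already measured on Earth.
Total: 60.31 + 342.1 + 151.4 + 44.40 years.

Δt = 598 years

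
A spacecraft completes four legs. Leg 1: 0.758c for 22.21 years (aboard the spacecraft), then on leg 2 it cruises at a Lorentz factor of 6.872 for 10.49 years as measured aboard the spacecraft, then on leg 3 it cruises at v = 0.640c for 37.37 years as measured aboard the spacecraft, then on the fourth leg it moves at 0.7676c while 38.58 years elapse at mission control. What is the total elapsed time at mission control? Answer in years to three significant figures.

Leg 1: γ = 1/√(1 − 0.758²) = 1/√0.4254 = 1.533; Δt_1 = 1.533 × 22.21 = 34.05 years.
Leg 2: γ = 6.872; Δt_2 = 6.872 × 10.49 = 72.09 years.
Leg 3: γ = 1/√(1 − 0.640²) = 1/√0.5904 = 1.301; Δt_3 = 1.301 × 37.37 = 48.64 years.
Leg 4: 38.58 years is already measured at mission control.
Total: 34.05 + 72.09 + 48.64 + 38.58 years.

Δt = 193 years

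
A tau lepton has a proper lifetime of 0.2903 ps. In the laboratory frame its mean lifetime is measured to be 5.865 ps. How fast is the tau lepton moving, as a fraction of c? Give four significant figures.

γ = Δt/τ₀ = 5.865/0.2903 = 20.20
β = √(1 − 1/γ²) = √(1 − 0.002450) = √0.9976

β = 0.9988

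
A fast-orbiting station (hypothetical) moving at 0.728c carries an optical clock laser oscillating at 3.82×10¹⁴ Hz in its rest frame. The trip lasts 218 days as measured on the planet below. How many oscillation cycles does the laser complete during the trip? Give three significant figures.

γ = 1/√(1 − 0.728²) = 1/√0.4700 = 1.459
The oscillator's own cycle count is N = f × τ where τ is the proper time aboard the station. τ = Δt/γ = 218/1.459 = 149.5 days = 1.291×10⁷ s.
N = 3.82×10¹⁴ × 1.291×10⁷ = 4.933×10²¹.

N = 4.93×10²¹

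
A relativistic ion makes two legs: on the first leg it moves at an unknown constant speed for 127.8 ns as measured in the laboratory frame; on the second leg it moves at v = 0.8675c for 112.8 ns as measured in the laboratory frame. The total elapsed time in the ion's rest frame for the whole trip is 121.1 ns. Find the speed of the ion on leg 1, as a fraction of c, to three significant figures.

β = 0.861

Leg 1: speed unknown; τ_1 = 127.8/γ_1.
Leg 2: γ = 1/√(1 − 0.8675²) = 1/√0.2474 = 2.010; τ_2 = 112.8/2.010 = 56.11 ns.
Total proper time: τ_1 + 56.11 = 121.1, so τ_1 = 121.1 − 56.11 = 64.99 ns.
γ_1 = 127.8/64.99 = 1.966; β = √(1 − 1/γ²) = √0.7414.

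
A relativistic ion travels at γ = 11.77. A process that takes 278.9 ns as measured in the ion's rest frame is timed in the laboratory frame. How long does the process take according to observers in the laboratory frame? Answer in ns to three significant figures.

Δt = 3280 ns

γ = 11.77
The interval measured in the ion's rest frame is the proper time (both events occur at the same place in that frame); the lab-frame interval is Δt = γτ = 11.77 × 278.9 ns.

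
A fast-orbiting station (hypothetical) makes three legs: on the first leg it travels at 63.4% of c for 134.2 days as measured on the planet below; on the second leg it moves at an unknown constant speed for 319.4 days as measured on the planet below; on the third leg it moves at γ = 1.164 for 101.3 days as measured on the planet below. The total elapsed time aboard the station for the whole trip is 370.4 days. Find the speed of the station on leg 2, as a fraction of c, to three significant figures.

Leg 1: β = 0.634; γ = 1/√(1 − 0.634²) = 1/√0.5980 = 1.293; τ_1 = 134.2/1.293 = 103.8 days.
Leg 2: speed unknown; τ_2 = 319.4/γ_2.
Leg 3: γ = 1.164; τ_3 = 101.3/1.164 = 87.03 days.
Total proper time: 103.8 + τ_2 + 87.03 = 370.4, so τ_2 = 370.4 − 190.8 = 179.6 days.
γ_2 = 319.4/179.6 = 1.778; β = √(1 − 1/γ²) = √0.6838.

β = 0.827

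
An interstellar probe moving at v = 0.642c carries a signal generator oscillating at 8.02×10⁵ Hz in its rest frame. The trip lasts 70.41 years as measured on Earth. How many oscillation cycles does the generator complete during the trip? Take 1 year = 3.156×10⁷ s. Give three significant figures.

γ = 1/√(1 − 0.642²) = 1/√0.5878 = 1.304
The oscillator's own cycle count is N = f × τ where τ is the proper time aboard the probe. τ = Δt/γ = 70.41/1.304 = 53.98 years = 1.704×10⁹ s.
N = 8.02×10⁵ × 1.704×10⁹ = 1.366×10¹⁵.

N = 1.37×10¹⁵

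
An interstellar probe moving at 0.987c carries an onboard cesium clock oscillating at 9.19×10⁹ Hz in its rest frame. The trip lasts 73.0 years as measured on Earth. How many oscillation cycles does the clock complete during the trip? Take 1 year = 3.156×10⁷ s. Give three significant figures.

N = 3.40×10¹⁸

γ = 1/√(1 − 0.987²) = 1/√0.02583 = 6.222
The oscillator's own cycle count is N = f × τ where τ is the proper time aboard the probe. τ = Δt/γ = 73.0/6.222 = 11.73 years = 3.703×10⁸ s.
N = 9.19×10⁹ × 3.703×10⁸ = 3.403×10¹⁸.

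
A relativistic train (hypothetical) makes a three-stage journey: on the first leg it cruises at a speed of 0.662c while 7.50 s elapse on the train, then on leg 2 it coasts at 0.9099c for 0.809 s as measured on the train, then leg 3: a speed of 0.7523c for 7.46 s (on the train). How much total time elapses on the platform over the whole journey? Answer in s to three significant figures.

Δt = 23.3 s

Leg 1: γ = 1/√(1 − 0.662²) = 1/√0.5618 = 1.334; Δt_1 = 1.334 × 7.50 = 10.01 s.
Leg 2: γ = 1/√(1 − 0.9099²) = 1/√0.1721 = 2.411; Δt_2 = 2.411 × 0.809 = 1.950 s.
Leg 3: γ = 1/√(1 − 0.7523²) = 1/√0.4340 = 1.518; Δt_3 = 1.518 × 7.46 = 11.32 s.
Total: 10.01 + 1.950 + 11.32 s.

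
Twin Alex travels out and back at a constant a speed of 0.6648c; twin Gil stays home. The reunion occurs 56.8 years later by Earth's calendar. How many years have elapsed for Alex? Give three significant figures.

τ = 42.4 years

γ = 1/√(1 − 0.6648²) = 1/√0.5580 = 1.339
Alex's clock measures proper time along the trip: τ = Δt/γ = 56.8/1.339 years.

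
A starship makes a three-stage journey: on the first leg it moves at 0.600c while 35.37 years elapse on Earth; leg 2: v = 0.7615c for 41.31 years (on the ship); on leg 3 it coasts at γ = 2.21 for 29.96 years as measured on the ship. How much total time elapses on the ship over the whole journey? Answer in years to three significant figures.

τ = 99.6 years

Leg 1: γ = 1/√(1 − 0.600²) = 5/4 = 1.250; τ_1 = 35.37/1.250 = 28.30 years.
Leg 2: 41.31 years is already measured on the ship.
Leg 3: 29.96 years is already measured on the ship.
Total: 28.30 + 41.31 + 29.96 years.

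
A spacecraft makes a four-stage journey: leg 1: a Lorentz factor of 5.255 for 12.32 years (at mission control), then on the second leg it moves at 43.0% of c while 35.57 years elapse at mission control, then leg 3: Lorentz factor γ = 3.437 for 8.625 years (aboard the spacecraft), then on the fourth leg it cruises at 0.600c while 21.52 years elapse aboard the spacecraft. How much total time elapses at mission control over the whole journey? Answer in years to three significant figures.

Leg 1: 12.32 years is already measured at mission control.
Leg 2: 35.57 years is already measured at mission control.
Leg 3: γ = 3.437; Δt_3 = 3.437 × 8.625 = 29.64 years.
Leg 4: γ = 1/√(1 − 0.600²) = 5/4 = 1.250; Δt_4 = 1.250 × 21.52 = 26.90 years.
Total: 12.32 + 35.57 + 29.64 + 26.90 years.

Δt = 104 years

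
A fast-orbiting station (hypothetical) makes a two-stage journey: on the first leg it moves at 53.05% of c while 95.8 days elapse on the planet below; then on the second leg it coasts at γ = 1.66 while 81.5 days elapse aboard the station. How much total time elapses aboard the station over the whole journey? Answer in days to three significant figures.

τ = 163 days

Leg 1: β = 0.5305; γ = 1/√(1 − 0.5305²) = 1/√0.7186 = 1.180; τ_1 = 95.8/1.180 = 81.21 days.
Leg 2: 81.5 days is already measured aboard the station.
Total: 81.21 + 81.50 days.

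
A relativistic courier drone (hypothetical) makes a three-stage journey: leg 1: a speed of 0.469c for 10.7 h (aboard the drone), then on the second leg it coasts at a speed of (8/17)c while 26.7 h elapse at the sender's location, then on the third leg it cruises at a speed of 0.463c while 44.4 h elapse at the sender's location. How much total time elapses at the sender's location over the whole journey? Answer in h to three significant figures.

Δt = 83.2 h

Leg 1: γ = 1/√(1 − 0.469²) = 1/√0.7800 = 1.132; Δt_1 = 1.132 × 10.7 = 12.12 h.
Leg 2: 26.7 h is already measured at the sender's location.
Leg 3: 44.4 h is already measured at the sender's location.
Total: 12.12 + 26.70 + 44.40 h.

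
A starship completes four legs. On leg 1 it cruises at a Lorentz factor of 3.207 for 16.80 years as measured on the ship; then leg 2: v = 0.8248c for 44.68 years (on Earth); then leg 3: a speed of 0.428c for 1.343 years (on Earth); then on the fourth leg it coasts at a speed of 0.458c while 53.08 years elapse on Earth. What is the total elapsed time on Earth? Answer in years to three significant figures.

Leg 1: γ = 3.207; Δt_1 = 3.207 × 16.80 = 53.88 years.
Leg 2: 44.68 years is already measured on Earth.
Leg 3: 1.343 years is already measured on Earth.
Leg 4: 53.08 years is already measured on Earth.
Total: 53.88 + 44.68 + 1.343 + 53.08 years.

Δt = 153 years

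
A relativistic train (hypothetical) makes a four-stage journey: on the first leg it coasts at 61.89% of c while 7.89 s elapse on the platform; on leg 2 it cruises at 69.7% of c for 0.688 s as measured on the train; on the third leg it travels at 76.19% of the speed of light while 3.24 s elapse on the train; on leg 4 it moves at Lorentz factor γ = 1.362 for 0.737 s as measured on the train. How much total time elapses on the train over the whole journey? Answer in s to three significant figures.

τ = 10.9 s

Leg 1: β = 0.6189; γ = 1/√(1 − 0.6189²) = 1/√0.6170 = 1.273; τ_1 = 7.89/1.273 = 6.197 s.
Leg 2: 0.688 s is already measured on the train.
Leg 3: 3.24 s is already measured on the train.
Leg 4: 0.737 s is already measured on the train.
Total: 6.197 + 0.6880 + 3.240 + 0.7370 s.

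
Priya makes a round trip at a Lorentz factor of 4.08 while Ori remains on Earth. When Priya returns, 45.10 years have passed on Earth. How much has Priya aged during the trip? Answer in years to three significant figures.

τ = 11.1 years

γ = 4.08
Priya's clock measures proper time along the trip: τ = Δt/γ = 45.10/4.080 years.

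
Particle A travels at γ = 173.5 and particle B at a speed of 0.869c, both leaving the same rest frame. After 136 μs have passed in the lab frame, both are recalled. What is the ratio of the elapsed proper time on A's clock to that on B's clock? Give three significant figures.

A: γ = 173.5. B: γ = 1/√(1 − 0.869²) = 1/√0.2448 = 2.021.
τ_A/τ_B = γ_B/γ_A = 2.021/173.5 = 0.01165, so τ_A/τ_B = 0.01165.

τ_A/τ_B = 0.0116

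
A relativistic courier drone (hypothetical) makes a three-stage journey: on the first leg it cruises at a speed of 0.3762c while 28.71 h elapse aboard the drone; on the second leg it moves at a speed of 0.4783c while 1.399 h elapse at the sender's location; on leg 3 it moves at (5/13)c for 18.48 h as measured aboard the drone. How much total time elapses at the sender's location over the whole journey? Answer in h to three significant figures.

Leg 1: γ = 1/√(1 − 0.3762²) = 1/√0.8585 = 1.079; Δt_1 = 1.079 × 28.71 = 30.99 h.
Leg 2: 1.399 h is already measured at the sender's location.
Leg 3: γ = 1/√(1 − (5/13)²) = 13/12 ≈ 1.083; Δt_3 = 1.083 × 18.48 = 20.02 h.
Total: 30.99 + 1.399 + 20.02 h.

Δt = 52.4 h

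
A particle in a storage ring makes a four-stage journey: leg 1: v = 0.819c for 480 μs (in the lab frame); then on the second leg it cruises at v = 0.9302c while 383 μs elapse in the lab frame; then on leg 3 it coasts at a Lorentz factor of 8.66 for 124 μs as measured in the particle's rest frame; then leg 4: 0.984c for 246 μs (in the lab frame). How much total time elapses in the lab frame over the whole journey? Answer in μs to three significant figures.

Leg 1: 480 μs is already measured in the lab frame.
Leg 2: 383 μs is already measured in the lab frame.
Leg 3: γ = 8.66; Δt_3 = 8.660 × 124 = 1074 μs.
Leg 4: 246 μs is already measured in the lab frame.
Total: 480.0 + 383.0 + 1074 + 246.0 μs.

Δt = 2180 μs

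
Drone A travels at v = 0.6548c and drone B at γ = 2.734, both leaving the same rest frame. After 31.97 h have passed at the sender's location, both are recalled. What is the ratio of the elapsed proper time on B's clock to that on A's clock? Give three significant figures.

τ_B/τ_A = 0.484

A: γ = 1/√(1 − 0.6548²) = 1/√0.5712 = 1.323. B: γ = 2.734.
τ_A/τ_B = γ_B/γ_A = 2.734/1.323 = 2.066, so τ_B/τ_A = 0.4839.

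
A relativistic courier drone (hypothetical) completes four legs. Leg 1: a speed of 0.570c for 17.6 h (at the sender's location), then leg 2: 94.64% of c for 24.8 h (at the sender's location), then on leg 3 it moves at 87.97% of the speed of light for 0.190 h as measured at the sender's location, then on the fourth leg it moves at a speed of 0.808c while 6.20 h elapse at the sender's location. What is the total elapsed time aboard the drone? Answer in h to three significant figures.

τ = 26.2 h

Leg 1: γ = 1/√(1 − 0.570²) = 1/√0.6751 = 1.217; τ_1 = 17.6/1.217 = 14.46 h.
Leg 2: β = 0.9464; γ = 1/√(1 − 0.9464²) = 1/√0.1043 = 3.096; τ_2 = 24.8/3.096 = 8.010 h.
Leg 3: β = 0.8797; γ = 1/√(1 − 0.8797²) = 1/√0.2261 = 2.103; τ_3 = 0.190/2.103 = 0.09035 h.
Leg 4: γ = 1/√(1 − 0.808²) = 1/√0.3471 = 1.697; τ_4 = 6.20/1.697 = 3.653 h.
Total: 14.46 + 8.010 + 0.09035 + 3.653 h.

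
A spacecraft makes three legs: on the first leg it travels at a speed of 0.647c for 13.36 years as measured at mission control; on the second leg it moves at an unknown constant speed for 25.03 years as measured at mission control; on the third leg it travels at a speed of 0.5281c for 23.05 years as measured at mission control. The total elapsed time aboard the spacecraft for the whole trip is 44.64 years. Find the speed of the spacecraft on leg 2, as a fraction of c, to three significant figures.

β = 0.804

Leg 1: γ = 1/√(1 − 0.647²) = 1/√0.5814 = 1.311; τ_1 = 13.36/1.311 = 10.19 years.
Leg 2: speed unknown; τ_2 = 25.03/γ_2.
Leg 3: γ = 1/√(1 − 0.5281²) = 1/√0.7211 = 1.178; τ_3 = 23.05/1.178 = 19.57 years.
Total proper time: 10.19 + τ_2 + 19.57 = 44.64, so τ_2 = 44.64 − 29.76 = 14.88 years.
γ_2 = 25.03/14.88 = 1.682; β = √(1 − 1/γ²) = √0.6466.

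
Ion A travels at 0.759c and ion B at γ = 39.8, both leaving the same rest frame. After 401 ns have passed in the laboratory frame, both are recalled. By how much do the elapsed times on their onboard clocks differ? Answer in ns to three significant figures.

A: γ = 1/√(1 − 0.759²) = 1/√0.4239 = 1.536; τ_A = 401/1.536 = 261.1 ns.
B: γ = 39.8; τ_B = 401/39.80 = 10.08 ns.

|τ_A − τ_B| = 251 ns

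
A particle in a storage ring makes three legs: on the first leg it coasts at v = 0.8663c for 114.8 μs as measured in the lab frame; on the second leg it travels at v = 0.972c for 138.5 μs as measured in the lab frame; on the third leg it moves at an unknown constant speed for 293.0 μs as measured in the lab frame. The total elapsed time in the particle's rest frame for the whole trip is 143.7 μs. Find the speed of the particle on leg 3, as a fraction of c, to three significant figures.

β = 0.983

Leg 1: γ = 1/√(1 − 0.8663²) = 1/√0.2495 = 2.002; τ_1 = 114.8/2.002 = 57.35 μs.
Leg 2: γ = 1/√(1 − 0.972²) = 1/√0.05522 = 4.256; τ_2 = 138.5/4.256 = 32.54 μs.
Leg 3: speed unknown; τ_3 = 293.0/γ_3.
Total proper time: 57.35 + 32.54 + τ_3 = 143.7, so τ_3 = 143.7 − 89.89 = 53.81 μs.
γ_3 = 293.0/53.81 = 5.445; β = √(1 − 1/γ²) = √0.9663.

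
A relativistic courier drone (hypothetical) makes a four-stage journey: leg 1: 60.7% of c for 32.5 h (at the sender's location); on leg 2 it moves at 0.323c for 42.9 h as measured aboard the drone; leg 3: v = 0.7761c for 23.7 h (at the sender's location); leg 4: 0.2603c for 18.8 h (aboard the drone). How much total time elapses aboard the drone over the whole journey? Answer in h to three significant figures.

Leg 1: β = 0.607; γ = 1/√(1 − 0.607²) = 1/√0.6316 = 1.258; τ_1 = 32.5/1.258 = 25.83 h.
Leg 2: 42.9 h is already measured aboard the drone.
Leg 3: γ = 1/√(1 − 0.7761²) = 1/√0.3977 = 1.586; τ_3 = 23.7/1.586 = 14.95 h.
Leg 4: 18.8 h is already measured aboard the drone.
Total: 25.83 + 42.90 + 14.95 + 18.80 h.

τ = 102 h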